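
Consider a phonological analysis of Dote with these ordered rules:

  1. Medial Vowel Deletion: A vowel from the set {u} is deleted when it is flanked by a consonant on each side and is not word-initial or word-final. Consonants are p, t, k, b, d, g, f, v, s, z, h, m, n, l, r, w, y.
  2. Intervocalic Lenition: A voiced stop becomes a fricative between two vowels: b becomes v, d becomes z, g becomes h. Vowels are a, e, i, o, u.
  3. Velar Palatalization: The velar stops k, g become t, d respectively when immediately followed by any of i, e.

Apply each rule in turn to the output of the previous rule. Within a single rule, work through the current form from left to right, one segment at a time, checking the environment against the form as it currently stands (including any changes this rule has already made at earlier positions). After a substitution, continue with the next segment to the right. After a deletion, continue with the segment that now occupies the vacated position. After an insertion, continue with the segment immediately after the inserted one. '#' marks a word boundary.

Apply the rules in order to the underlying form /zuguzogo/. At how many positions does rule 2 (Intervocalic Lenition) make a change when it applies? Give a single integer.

1 Medial Vowel Deletion: [zuguzogo] → [zgzogo]
2 Intervocalic Lenition: [zgzogo] → [zgzoho]
3 Velar Palatalization: no change — [zgzoho]
Rule 2 changed 1 position(s).

1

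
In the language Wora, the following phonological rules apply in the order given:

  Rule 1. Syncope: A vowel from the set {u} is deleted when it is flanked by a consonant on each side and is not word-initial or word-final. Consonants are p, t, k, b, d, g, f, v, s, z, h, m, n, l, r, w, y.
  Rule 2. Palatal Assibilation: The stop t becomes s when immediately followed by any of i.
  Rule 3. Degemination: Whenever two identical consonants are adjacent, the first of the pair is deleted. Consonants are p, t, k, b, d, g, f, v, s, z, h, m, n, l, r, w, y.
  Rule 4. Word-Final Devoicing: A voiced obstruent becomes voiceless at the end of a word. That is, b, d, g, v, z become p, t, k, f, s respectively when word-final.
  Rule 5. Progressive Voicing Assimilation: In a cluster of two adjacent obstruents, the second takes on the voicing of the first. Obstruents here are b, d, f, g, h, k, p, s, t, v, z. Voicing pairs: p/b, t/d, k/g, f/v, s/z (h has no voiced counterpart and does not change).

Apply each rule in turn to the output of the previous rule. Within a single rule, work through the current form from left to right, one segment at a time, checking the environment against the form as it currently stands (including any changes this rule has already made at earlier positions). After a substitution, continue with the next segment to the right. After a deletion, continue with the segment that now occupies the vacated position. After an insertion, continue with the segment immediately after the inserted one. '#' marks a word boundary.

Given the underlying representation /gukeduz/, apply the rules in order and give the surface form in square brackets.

Rule 1 Syncope: [gukeduz] → [gkedz]
Rule 2 Palatal Assibilation: no change — [gkedz]
Rule 3 Degemination: no change — [gkedz]
Rule 4 Word-Final Devoicing: [gkedz] → [gkeds]
Rule 5 Progressive Voicing Assimilation: [gkeds] → [ggedz]

[ggedz]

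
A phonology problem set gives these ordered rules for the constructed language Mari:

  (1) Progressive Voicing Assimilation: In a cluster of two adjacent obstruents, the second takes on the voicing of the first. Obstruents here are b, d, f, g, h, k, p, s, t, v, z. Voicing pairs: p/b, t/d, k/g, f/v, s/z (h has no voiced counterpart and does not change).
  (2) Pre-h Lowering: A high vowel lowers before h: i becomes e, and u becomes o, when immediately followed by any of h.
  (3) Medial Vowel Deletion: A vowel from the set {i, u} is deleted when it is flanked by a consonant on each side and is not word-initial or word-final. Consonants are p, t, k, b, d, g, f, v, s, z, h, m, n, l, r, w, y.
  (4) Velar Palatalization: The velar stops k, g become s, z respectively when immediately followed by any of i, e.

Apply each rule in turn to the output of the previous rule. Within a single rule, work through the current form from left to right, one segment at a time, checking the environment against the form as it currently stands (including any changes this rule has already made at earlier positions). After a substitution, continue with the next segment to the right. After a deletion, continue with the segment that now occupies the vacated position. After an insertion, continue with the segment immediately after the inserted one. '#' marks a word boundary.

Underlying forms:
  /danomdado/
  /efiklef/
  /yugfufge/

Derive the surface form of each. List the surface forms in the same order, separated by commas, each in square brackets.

[danomdado], [efklef], [ygvfse]

/danomdado/:
  (1) Progressive Voicing Assimilation: no change — [danomdado]
  (2) Pre-h Lowering: no change — [danomdado]
  (3) Medial Vowel Deletion: no change — [danomdado]
  (4) Velar Palatalization: no change — [danomdado]
/efiklef/:
  (1) Progressive Voicing Assimilation: no change — [efiklef]
  (2) Pre-h Lowering: no change — [efiklef]
  (3) Medial Vowel Deletion: [efiklef] → [efklef]
  (4) Velar Palatalization: no change — [efklef]
/yugfufge/:
  (1) Progressive Voicing Assimilation: [yugfufge] → [yugvufke]
  (2) Pre-h Lowering: no change — [yugvufke]
  (3) Medial Vowel Deletion: [yugvufke] → [ygvfke]
  (4) Velar Palatalization: [ygvfke] → [ygvfse]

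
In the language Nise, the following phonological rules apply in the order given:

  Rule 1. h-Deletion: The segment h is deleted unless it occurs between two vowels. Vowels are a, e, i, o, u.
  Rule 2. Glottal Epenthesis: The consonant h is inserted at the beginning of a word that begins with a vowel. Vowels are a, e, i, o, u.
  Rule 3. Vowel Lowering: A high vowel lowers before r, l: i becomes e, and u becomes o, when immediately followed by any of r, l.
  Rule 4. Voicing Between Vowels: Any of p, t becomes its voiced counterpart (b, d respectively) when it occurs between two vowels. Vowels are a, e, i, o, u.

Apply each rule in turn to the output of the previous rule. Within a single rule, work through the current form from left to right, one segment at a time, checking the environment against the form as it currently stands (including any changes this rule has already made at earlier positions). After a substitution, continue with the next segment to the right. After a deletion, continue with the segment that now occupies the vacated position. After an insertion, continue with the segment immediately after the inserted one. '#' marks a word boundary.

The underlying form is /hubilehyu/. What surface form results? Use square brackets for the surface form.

Rule 1 h-Deletion: [hubilehyu] → [ubileyu]
Rule 2 Glottal Epenthesis: [ubileyu] → [hubileyu]
Rule 3 Vowel Lowering: [hubileyu] → [hubeleyu]
Rule 4 Voicing Between Vowels: no change — [hubeleyu]

[hubeleyu]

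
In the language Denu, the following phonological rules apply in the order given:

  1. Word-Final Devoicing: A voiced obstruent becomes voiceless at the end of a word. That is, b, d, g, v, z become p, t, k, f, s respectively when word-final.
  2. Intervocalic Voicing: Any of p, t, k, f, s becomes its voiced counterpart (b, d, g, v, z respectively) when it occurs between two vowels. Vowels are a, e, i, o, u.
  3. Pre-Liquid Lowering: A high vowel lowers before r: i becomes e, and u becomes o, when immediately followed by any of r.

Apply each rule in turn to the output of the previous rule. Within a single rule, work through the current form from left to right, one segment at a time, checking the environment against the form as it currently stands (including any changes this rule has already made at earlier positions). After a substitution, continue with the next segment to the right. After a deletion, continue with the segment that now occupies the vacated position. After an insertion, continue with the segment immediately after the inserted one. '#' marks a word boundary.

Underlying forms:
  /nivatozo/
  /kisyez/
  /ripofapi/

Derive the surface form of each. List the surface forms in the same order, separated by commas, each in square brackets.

/nivatozo/:
  1 Word-Final Devoicing: no change — [nivatozo]
  2 Intervocalic Voicing: [nivatozo] → [nivadozo]
  3 Pre-Liquid Lowering: no change — [nivadozo]
/kisyez/:
  1 Word-Final Devoicing: [kisyez] → [kisyes]
  2 Intervocalic Voicing: no change — [kisyes]
  3 Pre-Liquid Lowering: no change — [kisyes]
/ripofapi/:
  1 Word-Final Devoicing: no change — [ripofapi]
  2 Intervocalic Voicing: [ripofapi] → [ribovabi]
  3 Pre-Liquid Lowering: no change — [ribovabi]

[nivadozo], [kisyes], [ribovabi]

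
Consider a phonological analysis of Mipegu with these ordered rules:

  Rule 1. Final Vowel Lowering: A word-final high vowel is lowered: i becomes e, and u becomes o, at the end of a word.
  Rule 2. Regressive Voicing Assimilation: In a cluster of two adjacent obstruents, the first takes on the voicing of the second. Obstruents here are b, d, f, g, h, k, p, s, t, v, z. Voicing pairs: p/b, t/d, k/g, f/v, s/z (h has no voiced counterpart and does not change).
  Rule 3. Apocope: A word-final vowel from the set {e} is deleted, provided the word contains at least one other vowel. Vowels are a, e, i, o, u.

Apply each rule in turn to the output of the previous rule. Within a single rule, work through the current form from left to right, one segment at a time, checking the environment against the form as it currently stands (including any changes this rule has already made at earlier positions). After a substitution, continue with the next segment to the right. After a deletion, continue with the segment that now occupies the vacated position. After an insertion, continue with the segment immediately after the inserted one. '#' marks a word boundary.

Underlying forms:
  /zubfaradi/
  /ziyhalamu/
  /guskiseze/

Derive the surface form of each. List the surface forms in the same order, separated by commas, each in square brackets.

[zupfarad], [ziyhalamo], [guskisez]

/zubfaradi/:
  Rule 1 Final Vowel Lowering: [zubfaradi] → [zubfarade]
  Rule 2 Regressive Voicing Assimilation: [zubfarade] → [zupfarade]
  Rule 3 Apocope: [zupfarade] → [zupfarad]
/ziyhalamu/:
  Rule 1 Final Vowel Lowering: [ziyhalamu] → [ziyhalamo]
  Rule 2 Regressive Voicing Assimilation: no change — [ziyhalamo]
  Rule 3 Apocope: no change — [ziyhalamo]
/guskiseze/:
  Rule 1 Final Vowel Lowering: no change — [guskiseze]
  Rule 2 Regressive Voicing Assimilation: no change — [guskiseze]
  Rule 3 Apocope: [guskiseze] → [guskisez]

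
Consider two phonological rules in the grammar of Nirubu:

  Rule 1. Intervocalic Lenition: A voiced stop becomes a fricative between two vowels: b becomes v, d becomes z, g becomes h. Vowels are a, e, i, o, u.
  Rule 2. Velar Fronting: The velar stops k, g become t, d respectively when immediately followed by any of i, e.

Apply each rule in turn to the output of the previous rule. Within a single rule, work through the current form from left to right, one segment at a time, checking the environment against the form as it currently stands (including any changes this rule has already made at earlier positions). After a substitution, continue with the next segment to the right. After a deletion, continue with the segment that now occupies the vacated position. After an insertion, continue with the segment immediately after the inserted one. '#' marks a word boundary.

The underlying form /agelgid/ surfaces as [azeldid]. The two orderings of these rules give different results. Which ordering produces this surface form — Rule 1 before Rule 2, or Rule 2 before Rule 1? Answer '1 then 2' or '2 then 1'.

Order 1 then 2:
  1 Intervocalic Lenition: [agelgid] → [ahelgid]
  2 Velar Fronting: [ahelgid] → [aheldid]
  result: [aheldid]
Order 2 then 1:
  2 Velar Fronting: [agelgid] → [adeldid]
  1 Intervocalic Lenition: [adeldid] → [azeldid]
  result: [azeldid]

2 then 1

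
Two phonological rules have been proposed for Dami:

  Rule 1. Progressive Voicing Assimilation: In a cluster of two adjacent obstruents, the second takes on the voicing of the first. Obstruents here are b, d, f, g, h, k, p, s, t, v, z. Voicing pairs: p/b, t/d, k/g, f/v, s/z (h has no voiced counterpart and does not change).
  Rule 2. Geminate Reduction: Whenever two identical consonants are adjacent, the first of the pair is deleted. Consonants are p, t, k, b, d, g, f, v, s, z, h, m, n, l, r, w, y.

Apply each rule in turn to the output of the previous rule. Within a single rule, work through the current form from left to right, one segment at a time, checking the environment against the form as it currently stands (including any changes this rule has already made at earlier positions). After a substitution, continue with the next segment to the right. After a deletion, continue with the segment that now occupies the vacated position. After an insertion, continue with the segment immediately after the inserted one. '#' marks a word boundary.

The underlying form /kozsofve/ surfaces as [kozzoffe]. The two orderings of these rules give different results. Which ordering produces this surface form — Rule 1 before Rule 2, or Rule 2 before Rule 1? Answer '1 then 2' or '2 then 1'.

2 then 1

Order 1 then 2:
  1 Progressive Voicing Assimilation: [kozsofve] → [kozzoffe]
  2 Geminate Reduction: [kozzoffe] → [kozofe]
  result: [kozofe]
Order 2 then 1:
  2 Geminate Reduction: no change — [kozsofve]
  1 Progressive Voicing Assimilation: [kozsofve] → [kozzoffe]
  result: [kozzoffe]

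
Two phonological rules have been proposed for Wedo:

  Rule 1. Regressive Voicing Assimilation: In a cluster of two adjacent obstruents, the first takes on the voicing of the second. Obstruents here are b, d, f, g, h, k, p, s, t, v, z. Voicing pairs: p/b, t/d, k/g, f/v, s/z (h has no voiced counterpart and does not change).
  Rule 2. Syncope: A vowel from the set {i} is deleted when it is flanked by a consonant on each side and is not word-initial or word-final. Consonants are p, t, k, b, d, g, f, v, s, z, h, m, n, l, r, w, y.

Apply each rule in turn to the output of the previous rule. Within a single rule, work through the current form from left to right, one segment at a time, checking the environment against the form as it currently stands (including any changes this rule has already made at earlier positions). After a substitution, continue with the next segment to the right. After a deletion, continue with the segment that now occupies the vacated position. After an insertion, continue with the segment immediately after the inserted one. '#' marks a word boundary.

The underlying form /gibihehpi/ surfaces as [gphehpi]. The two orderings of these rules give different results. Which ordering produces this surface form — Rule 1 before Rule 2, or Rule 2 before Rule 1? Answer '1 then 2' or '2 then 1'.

Order 1 then 2:
  1 Regressive Voicing Assimilation: no change — [gibihehpi]
  2 Syncope: [gibihehpi] → [gbhehpi]
  result: [gbhehpi]
Order 2 then 1:
  2 Syncope: [gibihehpi] → [gbhehpi]
  1 Regressive Voicing Assimilation: [gbhehpi] → [gphehpi]
  result: [gphehpi]

2 then 1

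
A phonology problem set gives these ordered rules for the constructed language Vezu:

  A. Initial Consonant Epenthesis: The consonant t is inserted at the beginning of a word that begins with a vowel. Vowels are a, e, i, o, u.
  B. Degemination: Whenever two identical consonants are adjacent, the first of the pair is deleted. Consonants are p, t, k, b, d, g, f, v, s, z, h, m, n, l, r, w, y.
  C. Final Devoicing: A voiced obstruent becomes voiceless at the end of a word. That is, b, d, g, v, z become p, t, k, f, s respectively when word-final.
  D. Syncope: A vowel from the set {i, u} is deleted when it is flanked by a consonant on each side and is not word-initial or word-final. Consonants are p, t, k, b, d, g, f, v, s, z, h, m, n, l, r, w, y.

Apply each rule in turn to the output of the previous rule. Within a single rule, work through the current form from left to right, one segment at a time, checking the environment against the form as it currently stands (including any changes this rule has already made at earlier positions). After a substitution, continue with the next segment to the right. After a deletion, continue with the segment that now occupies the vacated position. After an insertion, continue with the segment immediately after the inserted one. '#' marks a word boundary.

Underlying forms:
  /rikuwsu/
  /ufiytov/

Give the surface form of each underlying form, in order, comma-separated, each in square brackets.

[rkwsu], [tfytof]

/rikuwsu/:
  A Initial Consonant Epenthesis: no change — [rikuwsu]
  B Degemination: no change — [rikuwsu]
  C Final Devoicing: no change — [rikuwsu]
  D Syncope: [rikuwsu] → [rkwsu]
/ufiytov/:
  A Initial Consonant Epenthesis: [ufiytov] → [tufiytov]
  B Degemination: no change — [tufiytov]
  C Final Devoicing: [tufiytov] → [tufiytof]
  D Syncope: [tufiytof] → [tfytof]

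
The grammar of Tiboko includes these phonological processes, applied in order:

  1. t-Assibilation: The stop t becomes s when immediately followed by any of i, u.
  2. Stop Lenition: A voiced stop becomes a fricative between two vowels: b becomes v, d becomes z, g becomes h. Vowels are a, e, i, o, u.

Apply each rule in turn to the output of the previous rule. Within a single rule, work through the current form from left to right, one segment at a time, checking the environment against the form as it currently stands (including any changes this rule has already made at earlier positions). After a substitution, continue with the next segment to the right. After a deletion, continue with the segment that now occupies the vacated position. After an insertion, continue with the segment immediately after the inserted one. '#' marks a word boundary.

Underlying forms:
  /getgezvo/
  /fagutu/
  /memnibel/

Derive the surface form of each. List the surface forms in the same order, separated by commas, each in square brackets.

[getgezvo], [fahusu], [memnivel]

/getgezvo/:
  1 t-Assibilation: no change — [getgezvo]
  2 Stop Lenition: no change — [getgezvo]
/fagutu/:
  1 t-Assibilation: [fagutu] → [fagusu]
  2 Stop Lenition: [fagusu] → [fahusu]
/memnibel/:
  1 t-Assibilation: no change — [memnibel]
  2 Stop Lenition: [memnibel] → [memnivel]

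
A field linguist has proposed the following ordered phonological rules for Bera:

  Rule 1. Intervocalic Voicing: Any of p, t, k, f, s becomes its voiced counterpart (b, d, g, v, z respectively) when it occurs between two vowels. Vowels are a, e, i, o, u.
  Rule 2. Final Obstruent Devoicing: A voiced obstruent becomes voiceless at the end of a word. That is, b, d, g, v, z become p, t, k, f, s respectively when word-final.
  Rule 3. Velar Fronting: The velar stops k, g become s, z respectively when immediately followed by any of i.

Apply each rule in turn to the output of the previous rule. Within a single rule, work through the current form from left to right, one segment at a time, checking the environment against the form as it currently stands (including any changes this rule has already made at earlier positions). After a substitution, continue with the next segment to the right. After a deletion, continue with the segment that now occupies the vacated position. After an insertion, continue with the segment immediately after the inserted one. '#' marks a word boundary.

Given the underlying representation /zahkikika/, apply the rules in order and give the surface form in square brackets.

[zahsiziga]

Rule 1 Intervocalic Voicing: [zahkikika] → [zahkigiga]
Rule 2 Final Obstruent Devoicing: no change — [zahkigiga]
Rule 3 Velar Fronting: [zahkigiga] → [zahsiziga]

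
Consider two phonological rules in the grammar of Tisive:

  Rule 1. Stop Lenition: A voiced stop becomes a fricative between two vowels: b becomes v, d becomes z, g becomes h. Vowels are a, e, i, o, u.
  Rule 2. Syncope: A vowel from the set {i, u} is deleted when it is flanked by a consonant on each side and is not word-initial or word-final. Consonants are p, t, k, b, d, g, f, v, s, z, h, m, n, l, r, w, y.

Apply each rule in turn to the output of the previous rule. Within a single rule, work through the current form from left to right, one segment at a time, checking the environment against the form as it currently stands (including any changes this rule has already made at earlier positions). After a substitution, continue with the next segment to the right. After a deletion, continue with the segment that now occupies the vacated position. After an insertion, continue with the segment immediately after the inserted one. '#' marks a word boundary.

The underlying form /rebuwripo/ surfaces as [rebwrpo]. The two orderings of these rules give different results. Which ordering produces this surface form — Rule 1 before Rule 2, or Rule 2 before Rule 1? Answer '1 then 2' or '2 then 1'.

2 then 1

Order 1 then 2:
  1 Stop Lenition: [rebuwripo] → [revuwripo]
  2 Syncope: [revuwripo] → [revwrpo]
  result: [revwrpo]
Order 2 then 1:
  2 Syncope: [rebuwripo] → [rebwrpo]
  1 Stop Lenition: no change — [rebwrpo]
  result: [rebwrpo]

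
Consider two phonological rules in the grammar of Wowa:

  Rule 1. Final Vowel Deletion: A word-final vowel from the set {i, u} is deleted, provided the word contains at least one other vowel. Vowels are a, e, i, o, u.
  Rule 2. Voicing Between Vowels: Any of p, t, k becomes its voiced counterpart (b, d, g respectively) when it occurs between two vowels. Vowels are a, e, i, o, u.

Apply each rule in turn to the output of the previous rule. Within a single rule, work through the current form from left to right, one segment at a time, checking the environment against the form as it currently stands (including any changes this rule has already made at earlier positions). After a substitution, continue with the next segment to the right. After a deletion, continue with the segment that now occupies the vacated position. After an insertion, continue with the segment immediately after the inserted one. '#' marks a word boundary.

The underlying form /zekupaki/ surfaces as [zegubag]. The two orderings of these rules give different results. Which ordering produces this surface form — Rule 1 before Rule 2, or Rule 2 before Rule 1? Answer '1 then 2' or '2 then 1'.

Order 1 then 2:
  1 Final Vowel Deletion: [zekupaki] → [zekupak]
  2 Voicing Between Vowels: [zekupak] → [zegubak]
  result: [zegubak]
Order 2 then 1:
  2 Voicing Between Vowels: [zekupaki] → [zegubagi]
  1 Final Vowel Deletion: [zegubagi] → [zegubag]
  result: [zegubag]

2 then 1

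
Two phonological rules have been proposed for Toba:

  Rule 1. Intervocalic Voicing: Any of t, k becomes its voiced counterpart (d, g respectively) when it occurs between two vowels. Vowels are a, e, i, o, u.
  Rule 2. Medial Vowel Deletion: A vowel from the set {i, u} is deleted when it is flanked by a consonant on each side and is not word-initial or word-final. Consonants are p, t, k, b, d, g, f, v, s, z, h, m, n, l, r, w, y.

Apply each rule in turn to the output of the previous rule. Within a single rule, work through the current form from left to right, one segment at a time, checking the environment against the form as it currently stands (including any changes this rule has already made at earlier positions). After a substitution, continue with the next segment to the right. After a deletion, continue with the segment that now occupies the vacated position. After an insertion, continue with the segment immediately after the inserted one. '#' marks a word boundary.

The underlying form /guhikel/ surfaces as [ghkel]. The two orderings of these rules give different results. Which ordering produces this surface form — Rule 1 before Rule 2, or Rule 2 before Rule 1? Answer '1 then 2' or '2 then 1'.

Order 1 then 2:
  1 Intervocalic Voicing: [guhikel] → [guhigel]
  2 Medial Vowel Deletion: [guhigel] → [ghgel]
  result: [ghgel]
Order 2 then 1:
  2 Medial Vowel Deletion: [guhikel] → [ghkel]
  1 Intervocalic Voicing: no change — [ghkel]
  result: [ghkel]

2 then 1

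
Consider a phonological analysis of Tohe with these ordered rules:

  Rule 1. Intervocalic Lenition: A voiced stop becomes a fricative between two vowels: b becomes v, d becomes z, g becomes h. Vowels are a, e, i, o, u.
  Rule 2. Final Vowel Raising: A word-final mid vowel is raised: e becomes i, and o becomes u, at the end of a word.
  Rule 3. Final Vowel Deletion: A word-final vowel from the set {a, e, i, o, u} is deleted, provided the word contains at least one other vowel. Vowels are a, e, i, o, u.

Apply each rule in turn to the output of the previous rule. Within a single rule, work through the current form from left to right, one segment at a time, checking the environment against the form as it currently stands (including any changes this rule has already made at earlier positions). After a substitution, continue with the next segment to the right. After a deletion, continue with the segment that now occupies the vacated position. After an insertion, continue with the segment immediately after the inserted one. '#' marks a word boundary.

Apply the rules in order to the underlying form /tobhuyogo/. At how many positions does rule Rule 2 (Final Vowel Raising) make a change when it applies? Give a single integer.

1

Rule 1 Intervocalic Lenition: [tobhuyogo] → [tobhuyoho]
Rule 2 Final Vowel Raising: [tobhuyoho] → [tobhuyohu]
Rule 3 Final Vowel Deletion: [tobhuyohu] → [tobhuyoh]
Rule Rule 2 changed 1 position(s).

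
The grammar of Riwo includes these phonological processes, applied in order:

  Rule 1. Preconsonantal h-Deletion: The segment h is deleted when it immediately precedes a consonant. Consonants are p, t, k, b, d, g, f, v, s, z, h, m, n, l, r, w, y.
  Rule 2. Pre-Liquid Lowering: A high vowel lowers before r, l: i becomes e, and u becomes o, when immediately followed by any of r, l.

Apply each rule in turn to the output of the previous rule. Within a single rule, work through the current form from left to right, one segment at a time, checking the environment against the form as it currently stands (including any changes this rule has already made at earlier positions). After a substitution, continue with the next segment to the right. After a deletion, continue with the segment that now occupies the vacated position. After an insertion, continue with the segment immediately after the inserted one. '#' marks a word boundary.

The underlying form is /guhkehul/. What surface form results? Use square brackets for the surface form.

[gukehol]

Rule 1 Preconsonantal h-Deletion: [guhkehul] → [gukehul]
Rule 2 Pre-Liquid Lowering: [gukehul] → [gukehol]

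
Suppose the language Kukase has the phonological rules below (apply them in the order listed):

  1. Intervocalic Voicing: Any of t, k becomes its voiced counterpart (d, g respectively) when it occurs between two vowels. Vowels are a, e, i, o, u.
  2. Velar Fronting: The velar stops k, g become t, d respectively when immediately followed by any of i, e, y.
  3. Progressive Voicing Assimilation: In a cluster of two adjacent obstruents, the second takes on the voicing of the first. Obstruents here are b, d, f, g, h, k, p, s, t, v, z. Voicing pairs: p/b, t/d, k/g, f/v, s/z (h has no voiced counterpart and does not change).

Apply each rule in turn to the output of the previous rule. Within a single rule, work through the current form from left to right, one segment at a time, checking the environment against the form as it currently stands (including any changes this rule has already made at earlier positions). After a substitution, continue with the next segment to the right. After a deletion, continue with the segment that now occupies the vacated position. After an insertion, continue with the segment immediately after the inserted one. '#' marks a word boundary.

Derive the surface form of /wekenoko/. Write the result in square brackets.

1 Intervocalic Voicing: [wekenoko] → [wegenogo]
2 Velar Fronting: [wegenogo] → [wedenogo]
3 Progressive Voicing Assimilation: no change — [wedenogo]

[wedenogo]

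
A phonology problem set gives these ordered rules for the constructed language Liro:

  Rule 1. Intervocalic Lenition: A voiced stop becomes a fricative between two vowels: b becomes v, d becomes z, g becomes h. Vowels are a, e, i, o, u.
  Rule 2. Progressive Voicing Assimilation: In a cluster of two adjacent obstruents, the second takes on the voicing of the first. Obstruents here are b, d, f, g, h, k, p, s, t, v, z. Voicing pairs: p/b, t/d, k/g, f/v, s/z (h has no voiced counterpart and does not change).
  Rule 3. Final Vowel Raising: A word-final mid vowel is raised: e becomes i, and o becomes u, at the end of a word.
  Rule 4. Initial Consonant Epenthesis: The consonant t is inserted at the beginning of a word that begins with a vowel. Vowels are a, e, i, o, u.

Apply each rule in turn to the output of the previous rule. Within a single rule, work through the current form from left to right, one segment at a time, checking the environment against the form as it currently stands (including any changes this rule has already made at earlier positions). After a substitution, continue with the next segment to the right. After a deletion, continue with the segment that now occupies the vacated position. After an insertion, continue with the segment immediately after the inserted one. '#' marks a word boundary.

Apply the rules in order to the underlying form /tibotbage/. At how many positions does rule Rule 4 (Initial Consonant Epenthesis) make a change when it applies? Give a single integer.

0

Rule 1 Intervocalic Lenition: [tibotbage] → [tivotbahe]
Rule 2 Progressive Voicing Assimilation: [tivotbahe] → [tivotpahe]
Rule 3 Final Vowel Raising: [tivotpahe] → [tivotpahi]
Rule 4 Initial Consonant Epenthesis: no change — [tivotpahi]
Rule Rule 4 changed 0 position(s).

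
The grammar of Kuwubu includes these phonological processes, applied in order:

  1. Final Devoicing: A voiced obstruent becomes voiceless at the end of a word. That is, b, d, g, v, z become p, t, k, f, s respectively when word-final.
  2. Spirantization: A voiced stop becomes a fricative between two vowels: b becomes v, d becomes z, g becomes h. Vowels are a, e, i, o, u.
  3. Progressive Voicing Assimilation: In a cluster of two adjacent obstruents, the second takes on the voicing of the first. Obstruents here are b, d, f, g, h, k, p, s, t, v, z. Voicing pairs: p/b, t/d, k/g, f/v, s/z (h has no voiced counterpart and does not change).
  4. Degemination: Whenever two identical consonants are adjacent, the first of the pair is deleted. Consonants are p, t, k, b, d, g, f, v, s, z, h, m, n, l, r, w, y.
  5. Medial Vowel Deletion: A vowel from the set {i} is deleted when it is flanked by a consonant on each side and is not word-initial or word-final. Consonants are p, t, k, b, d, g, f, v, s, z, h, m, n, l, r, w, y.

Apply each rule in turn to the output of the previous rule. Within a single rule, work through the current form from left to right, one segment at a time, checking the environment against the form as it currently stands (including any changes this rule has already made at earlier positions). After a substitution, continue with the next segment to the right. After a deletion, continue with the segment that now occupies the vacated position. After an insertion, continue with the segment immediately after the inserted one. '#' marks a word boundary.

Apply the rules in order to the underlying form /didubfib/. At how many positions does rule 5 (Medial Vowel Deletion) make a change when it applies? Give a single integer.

2

1 Final Devoicing: [didubfib] → [didubfip]
2 Spirantization: [didubfip] → [dizubfip]
3 Progressive Voicing Assimilation: [dizubfip] → [dizubvip]
4 Degemination: no change — [dizubvip]
5 Medial Vowel Deletion: [dizubvip] → [dzubvp]
Rule 5 changed 2 position(s).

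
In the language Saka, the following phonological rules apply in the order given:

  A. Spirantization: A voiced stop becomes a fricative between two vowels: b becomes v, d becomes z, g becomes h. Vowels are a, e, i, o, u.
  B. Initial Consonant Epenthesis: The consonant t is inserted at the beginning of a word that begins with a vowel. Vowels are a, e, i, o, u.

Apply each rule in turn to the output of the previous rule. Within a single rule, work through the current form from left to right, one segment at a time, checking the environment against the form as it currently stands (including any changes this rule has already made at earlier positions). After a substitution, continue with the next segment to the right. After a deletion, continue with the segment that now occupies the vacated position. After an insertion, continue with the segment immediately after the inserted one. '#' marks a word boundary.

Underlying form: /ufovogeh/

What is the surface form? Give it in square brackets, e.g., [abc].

[tufovoheh]

A Spirantization: [ufovogeh] → [ufovoheh]
B Initial Consonant Epenthesis: [ufovoheh] → [tufovoheh]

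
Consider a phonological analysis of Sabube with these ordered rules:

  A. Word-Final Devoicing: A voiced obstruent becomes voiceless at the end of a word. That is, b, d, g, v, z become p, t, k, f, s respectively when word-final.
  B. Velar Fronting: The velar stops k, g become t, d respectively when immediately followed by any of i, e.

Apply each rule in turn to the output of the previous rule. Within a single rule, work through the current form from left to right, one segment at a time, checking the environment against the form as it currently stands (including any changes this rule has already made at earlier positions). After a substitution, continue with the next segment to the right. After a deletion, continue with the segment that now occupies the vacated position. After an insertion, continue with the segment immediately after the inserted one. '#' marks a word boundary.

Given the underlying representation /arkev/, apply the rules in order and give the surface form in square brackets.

A Word-Final Devoicing: [arkev] → [arkef]
B Velar Fronting: [arkef] → [artef]

[artef]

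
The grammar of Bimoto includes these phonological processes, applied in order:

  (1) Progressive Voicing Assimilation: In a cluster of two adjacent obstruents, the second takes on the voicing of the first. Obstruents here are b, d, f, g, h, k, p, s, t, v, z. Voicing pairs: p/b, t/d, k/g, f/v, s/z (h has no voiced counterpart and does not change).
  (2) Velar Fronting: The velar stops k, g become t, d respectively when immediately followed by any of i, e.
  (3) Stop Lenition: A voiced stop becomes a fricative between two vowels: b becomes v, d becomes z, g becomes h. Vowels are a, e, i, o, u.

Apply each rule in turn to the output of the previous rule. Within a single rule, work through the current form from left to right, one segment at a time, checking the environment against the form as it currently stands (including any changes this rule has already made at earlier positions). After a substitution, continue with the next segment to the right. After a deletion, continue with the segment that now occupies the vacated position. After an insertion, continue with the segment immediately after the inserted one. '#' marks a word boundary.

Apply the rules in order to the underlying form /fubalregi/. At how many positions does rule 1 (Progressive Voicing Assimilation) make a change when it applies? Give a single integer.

(1) Progressive Voicing Assimilation: no change — [fubalregi]
(2) Velar Fronting: [fubalregi] → [fubalredi]
(3) Stop Lenition: [fubalredi] → [fuvalrezi]
Rule 1 changed 0 position(s).

0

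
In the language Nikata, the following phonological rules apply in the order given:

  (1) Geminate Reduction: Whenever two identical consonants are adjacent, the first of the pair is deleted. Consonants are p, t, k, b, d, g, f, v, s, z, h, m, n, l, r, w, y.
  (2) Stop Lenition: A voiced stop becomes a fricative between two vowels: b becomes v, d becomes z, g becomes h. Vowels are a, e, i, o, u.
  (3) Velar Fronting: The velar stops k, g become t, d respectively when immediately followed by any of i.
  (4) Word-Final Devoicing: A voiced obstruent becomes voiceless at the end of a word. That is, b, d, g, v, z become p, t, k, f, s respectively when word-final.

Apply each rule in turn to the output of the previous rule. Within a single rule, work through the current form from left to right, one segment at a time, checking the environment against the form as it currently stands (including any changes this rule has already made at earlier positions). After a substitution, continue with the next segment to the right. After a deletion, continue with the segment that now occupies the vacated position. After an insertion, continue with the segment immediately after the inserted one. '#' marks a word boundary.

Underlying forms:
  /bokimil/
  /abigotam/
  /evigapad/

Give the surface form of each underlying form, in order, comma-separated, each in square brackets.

[botimil], [avihotam], [evihapat]

/bokimil/:
  (1) Geminate Reduction: no change — [bokimil]
  (2) Stop Lenition: no change — [bokimil]
  (3) Velar Fronting: [bokimil] → [botimil]
  (4) Word-Final Devoicing: no change — [botimil]
/abigotam/:
  (1) Geminate Reduction: no change — [abigotam]
  (2) Stop Lenition: [abigotam] → [avihotam]
  (3) Velar Fronting: no change — [avihotam]
  (4) Word-Final Devoicing: no change — [avihotam]
/evigapad/:
  (1) Geminate Reduction: no change — [evigapad]
  (2) Stop Lenition: [evigapad] → [evihapad]
  (3) Velar Fronting: no change — [evihapad]
  (4) Word-Final Devoicing: [evihapad] → [evihapat]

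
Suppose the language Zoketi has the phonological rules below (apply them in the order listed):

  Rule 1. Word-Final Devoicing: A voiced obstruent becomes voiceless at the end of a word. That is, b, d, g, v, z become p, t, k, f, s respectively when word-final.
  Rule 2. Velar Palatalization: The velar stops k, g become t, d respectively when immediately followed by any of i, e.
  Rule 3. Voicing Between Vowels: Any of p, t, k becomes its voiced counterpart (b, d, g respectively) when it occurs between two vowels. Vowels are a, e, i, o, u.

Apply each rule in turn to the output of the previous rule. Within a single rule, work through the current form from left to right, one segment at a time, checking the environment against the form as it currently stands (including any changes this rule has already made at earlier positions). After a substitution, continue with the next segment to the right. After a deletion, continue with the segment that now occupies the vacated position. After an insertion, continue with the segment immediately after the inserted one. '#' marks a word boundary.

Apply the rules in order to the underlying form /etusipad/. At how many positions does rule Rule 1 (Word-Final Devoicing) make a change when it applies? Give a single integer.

1

Rule 1 Word-Final Devoicing: [etusipad] → [etusipat]
Rule 2 Velar Palatalization: no change — [etusipat]
Rule 3 Voicing Between Vowels: [etusipat] → [edusibat]
Rule Rule 1 changed 1 position(s).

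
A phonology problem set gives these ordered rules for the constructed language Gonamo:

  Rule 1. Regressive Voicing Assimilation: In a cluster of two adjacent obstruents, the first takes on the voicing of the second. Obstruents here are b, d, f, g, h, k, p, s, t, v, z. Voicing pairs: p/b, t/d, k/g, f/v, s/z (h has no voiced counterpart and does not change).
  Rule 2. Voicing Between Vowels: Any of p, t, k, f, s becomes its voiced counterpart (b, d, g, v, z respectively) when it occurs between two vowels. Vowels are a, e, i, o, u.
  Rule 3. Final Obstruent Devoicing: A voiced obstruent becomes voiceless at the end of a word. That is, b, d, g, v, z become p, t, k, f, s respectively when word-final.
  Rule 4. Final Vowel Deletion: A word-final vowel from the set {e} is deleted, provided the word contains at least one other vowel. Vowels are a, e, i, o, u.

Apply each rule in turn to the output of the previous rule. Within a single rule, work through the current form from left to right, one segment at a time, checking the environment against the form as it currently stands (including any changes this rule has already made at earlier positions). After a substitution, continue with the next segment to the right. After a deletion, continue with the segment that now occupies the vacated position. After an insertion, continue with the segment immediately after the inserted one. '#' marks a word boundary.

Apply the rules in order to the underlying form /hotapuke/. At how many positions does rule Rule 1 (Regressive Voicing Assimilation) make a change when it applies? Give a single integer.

0

Rule 1 Regressive Voicing Assimilation: no change — [hotapuke]
Rule 2 Voicing Between Vowels: [hotapuke] → [hodabuge]
Rule 3 Final Obstruent Devoicing: no change — [hodabuge]
Rule 4 Final Vowel Deletion: [hodabuge] → [hodabug]
Rule Rule 1 changed 0 position(s).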